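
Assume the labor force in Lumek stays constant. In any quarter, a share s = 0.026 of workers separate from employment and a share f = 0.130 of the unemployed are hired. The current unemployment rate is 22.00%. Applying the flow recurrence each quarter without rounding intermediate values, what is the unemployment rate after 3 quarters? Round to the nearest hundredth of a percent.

Unemployment rate after three quarters ≈ 19.87%.

With a fixed labor force, u_{t+1} = u_t + s·(1−u_t) − f·u_t = u_t·(1−s−f) + s.
Here 1−s−f = 0.844 and s = 0.026.
u_1 = 0.220000 × 0.844 + 0.026 = 0.211680.
u_2 = 0.211680 × 0.844 + 0.026 = 0.204658.
u_3 = 0.204658 × 0.844 + 0.026 = 0.198731.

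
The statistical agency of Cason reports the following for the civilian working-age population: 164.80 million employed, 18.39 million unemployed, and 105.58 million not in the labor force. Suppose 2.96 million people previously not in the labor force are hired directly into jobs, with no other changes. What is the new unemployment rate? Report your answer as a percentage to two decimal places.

Initially, labor force = 164.80 + 18.39 = 183.19 million, so u = 18.39/183.19 = 10.04%.
After the change, employed and labor force both rise by 2.96; unemployed unchanged → E = 167.76, U = 18.39, labor force = 186.15 million.
New unemployment rate = 18.39 / 186.15 = 9.88%.

New unemployment rate ≈ 9.88%.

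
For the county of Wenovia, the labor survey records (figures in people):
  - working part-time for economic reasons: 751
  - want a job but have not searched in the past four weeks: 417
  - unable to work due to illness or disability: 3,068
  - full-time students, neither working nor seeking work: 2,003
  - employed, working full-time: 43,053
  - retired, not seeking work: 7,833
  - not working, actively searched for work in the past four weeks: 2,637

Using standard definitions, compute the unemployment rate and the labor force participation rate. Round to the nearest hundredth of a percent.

Employed = 751 + 43,053 = 43,804 (anyone who worked, including part-time for economic reasons, counts as employed).
Unemployed = 2,637.
Labor force = 43,804 + 2,637 = 46,441.
Not in labor force = 417 + 3,068 + 2,003 + 7,833 = 13,321 (those not working and not actively searching are outside the labor force — including those who want a job but have given up searching).
Civilian working-age population = 46,441 + 13,321 = 59,762.
Unemployment rate = 2,637 / 46,441 = 5.68%.
Labor force participation rate = 46,441 / 59,762 = 77.71%.

Unemployment rate ≈ 5.68%; labor force participation rate ≈ 77.71%.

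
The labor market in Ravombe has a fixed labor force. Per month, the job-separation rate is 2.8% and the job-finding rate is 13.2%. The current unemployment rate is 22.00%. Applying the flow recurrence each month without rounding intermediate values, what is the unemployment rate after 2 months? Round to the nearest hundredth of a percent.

Unemployment rate after two months ≈ 20.68%.

With a fixed labor force, u_{t+1} = u_t + s·(1−u_t) − f·u_t = u_t·(1−s−f) + s.
Here 1−s−f = 0.840 and s = 0.028.
u_1 = 0.220000 × 0.840 + 0.028 = 0.212800.
u_2 = 0.212800 × 0.840 + 0.028 = 0.206752.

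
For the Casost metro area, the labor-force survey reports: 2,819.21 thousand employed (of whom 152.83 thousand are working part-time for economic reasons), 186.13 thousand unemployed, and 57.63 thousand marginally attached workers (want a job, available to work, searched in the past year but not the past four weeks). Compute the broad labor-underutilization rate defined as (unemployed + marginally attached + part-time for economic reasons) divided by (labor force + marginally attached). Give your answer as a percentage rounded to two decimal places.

Labor force = 2,819.21 + 186.13 = 3,005.34 thousand.
Numerator = 186.13 + 57.63 + 152.83 = 396.59 thousand.
Denominator = 3,005.34 + 57.63 = 3,062.97 thousand.
Broad rate = 396.59 / 3,062.97 = 12.95%.

Broad underutilization rate ≈ 12.95%.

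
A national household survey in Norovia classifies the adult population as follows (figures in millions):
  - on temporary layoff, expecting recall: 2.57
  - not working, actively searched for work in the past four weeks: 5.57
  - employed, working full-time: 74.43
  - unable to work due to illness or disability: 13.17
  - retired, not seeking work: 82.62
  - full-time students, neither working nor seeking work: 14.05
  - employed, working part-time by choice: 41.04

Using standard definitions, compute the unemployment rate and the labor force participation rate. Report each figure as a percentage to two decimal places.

Employed = 74.43 + 41.04 = 115.47 million.
Unemployed = 2.57 + 5.57 = 8.14 million (jobless and actively searching, or on temporary layoff).
Labor force = 115.47 + 8.14 = 123.61 million.
Not in labor force = 13.17 + 82.62 + 14.05 = 109.84 million (those not working and not actively searching are outside the labor force).
Civilian working-age population = 123.61 + 109.84 = 233.45 million.
Unemployment rate = 8.14 / 123.61 = 6.59%.
Labor force participation rate = 123.61 / 233.45 = 52.95%.

Unemployment rate ≈ 6.59%; labor force participation rate ≈ 52.95%.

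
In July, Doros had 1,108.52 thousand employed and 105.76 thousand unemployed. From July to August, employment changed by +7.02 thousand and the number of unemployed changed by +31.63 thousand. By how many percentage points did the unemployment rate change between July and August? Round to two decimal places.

July: labor force = 1,108.52 + 105.76 = 1,214.28; u = 105.76/1,214.28 = 8.71%.
August: labor force = 1,115.54 + 137.39 = 1,252.93; u = 137.39/1,252.93 = 10.97%.
Change = 10.97% − 8.71% = +2.26 pp.

The unemployment rate changed by +2.26 percentage points.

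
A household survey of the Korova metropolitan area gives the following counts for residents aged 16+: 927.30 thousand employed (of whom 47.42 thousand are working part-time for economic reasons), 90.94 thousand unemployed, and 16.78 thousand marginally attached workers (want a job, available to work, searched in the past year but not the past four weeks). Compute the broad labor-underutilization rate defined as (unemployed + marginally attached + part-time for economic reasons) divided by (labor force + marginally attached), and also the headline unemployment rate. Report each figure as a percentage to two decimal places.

Labor force = 927.30 + 90.94 = 1,018.24 thousand.
Numerator = 90.94 + 16.78 + 47.42 = 155.14 thousand.
Denominator = 1,018.24 + 16.78 = 1,035.02 thousand.
Broad rate = 155.14 / 1,035.02 = 14.99%.
Headline unemployment rate = 90.94 / 1,018.24 = 8.93%.

Broad underutilization rate ≈ 14.99%; headline unemployment rate ≈ 8.93%.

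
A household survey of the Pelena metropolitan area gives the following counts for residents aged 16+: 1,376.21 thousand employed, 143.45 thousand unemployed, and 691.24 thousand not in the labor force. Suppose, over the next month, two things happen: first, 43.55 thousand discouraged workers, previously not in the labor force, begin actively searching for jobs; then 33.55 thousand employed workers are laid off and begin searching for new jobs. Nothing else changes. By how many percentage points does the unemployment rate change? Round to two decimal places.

The unemployment rate changes by +4.67 percentage points.

Initially, labor force = 1,376.21 + 143.45 = 1,519.66 thousand, so u = 143.45/1,519.66 = 9.44%.
After the first change, unemployed and labor force both rise by 43.55 → E = 1,376.21, U = 187.00, labor force = 1,563.21 thousand.
After the second change, employed falls and unemployed rises by 33.55; labor force unchanged → E = 1,342.66, U = 220.55, labor force = 1,563.21 thousand.
New unemployment rate = 220.55 / 1,563.21 = 14.11%.
Change = 14.11% − 9.44% = +4.67 percentage points.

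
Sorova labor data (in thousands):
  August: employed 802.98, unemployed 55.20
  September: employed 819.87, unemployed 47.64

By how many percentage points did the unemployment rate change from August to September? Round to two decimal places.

The unemployment rate changed by −0.94 percentage points.

August: labor force = 802.98 + 55.20 = 858.18; u = 55.20/858.18 = 6.43%.
September: labor force = 819.87 + 47.64 = 867.51; u = 47.64/867.51 = 5.49%.
Change = 5.49% − 6.43% = −0.94 pp.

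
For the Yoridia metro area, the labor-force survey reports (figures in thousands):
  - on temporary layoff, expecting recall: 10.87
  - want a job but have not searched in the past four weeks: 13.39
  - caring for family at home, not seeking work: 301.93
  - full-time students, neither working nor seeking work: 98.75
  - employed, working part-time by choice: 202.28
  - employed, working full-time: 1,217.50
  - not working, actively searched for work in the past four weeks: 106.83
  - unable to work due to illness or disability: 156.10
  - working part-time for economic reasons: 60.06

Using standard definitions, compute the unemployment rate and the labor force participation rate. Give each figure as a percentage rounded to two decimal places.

Employed = 202.28 + 1,217.50 + 60.06 = 1,479.84 thousand (anyone who worked, including part-time for economic reasons, counts as employed).
Unemployed = 10.87 + 106.83 = 117.70 thousand (jobless and actively searching, or on temporary layoff).
Labor force = 1,479.84 + 117.70 = 1,597.54 thousand.
Not in labor force = 13.39 + 301.93 + 98.75 + 156.10 = 570.17 thousand (those not working and not actively searching are outside the labor force — including those who want a job but have given up searching).
Civilian working-age population = 1,597.54 + 570.17 = 2,167.71 thousand.
Unemployment rate = 117.70 / 1,597.54 = 7.37%.
Labor force participation rate = 1,597.54 / 2,167.71 = 73.70%.

Unemployment rate ≈ 7.37%; labor force participation rate ≈ 73.70%.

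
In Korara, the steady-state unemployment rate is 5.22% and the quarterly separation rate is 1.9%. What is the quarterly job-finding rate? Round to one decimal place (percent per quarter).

From u* = s/(s+f): f = s·(1−u)/u.
f = 1.9 × (1 − 0.0522) / 0.0522 = 1.8008 / 0.0522 ≈ 34.5% per quarter.

Job-finding rate ≈ 34.5% per quarter.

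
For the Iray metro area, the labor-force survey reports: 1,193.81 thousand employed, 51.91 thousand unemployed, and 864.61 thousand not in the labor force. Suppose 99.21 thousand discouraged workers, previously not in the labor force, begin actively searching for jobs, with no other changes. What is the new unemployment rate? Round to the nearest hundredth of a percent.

Initially, labor force = 1,193.81 + 51.91 = 1,245.72 thousand, so u = 51.91/1,245.72 = 4.17%.
After the change, unemployed and labor force both rise by 99.21 → E = 1,193.81, U = 151.12, labor force = 1,344.93 thousand.
New unemployment rate = 151.12 / 1,344.93 = 11.24%.

New unemployment rate ≈ 11.24%.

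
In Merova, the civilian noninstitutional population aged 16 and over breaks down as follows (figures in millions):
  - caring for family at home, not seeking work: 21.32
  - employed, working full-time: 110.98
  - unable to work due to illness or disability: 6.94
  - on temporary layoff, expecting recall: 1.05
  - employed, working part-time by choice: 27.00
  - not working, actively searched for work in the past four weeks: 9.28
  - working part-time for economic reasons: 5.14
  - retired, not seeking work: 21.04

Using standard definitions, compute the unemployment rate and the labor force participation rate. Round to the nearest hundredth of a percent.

Unemployment rate ≈ 6.73%; labor force participation rate ≈ 75.68%.

Employed = 110.98 + 27.00 + 5.14 = 143.12 million (anyone who worked, including part-time for economic reasons, counts as employed).
Unemployed = 1.05 + 9.28 = 10.33 million (jobless and actively searching, or on temporary layoff).
Labor force = 143.12 + 10.33 = 153.45 million.
Not in labor force = 21.32 + 6.94 + 21.04 = 49.30 million (those not working and not actively searching are outside the labor force).
Civilian working-age population = 153.45 + 49.30 = 202.75 million.
Unemployment rate = 10.33 / 153.45 = 6.73%.
Labor force participation rate = 153.45 / 202.75 = 75.68%.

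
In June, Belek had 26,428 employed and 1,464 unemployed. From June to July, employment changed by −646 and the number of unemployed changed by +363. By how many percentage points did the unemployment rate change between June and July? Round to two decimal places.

The unemployment rate changed by +1.37 percentage points.

June: labor force = 26,428 + 1,464 = 27,892; u = 1,464/27,892 = 5.25%.
July: labor force = 25,782 + 1,827 = 27,609; u = 1,827/27,609 = 6.62%.
Change = 6.62% − 5.25% = +1.37 pp.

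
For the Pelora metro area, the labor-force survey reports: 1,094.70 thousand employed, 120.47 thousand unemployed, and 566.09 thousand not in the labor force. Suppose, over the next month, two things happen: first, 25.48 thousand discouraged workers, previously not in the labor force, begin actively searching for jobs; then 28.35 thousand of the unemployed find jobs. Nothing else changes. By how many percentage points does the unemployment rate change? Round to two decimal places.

Initially, labor force = 1,094.70 + 120.47 = 1,215.17 thousand, so u = 120.47/1,215.17 = 9.91%.
After the first change, unemployed and labor force both rise by 25.48 → E = 1,094.70, U = 145.95, labor force = 1,240.65 thousand.
After the second change, unemployed falls and employed rises by 28.35; labor force unchanged → E = 1,123.05, U = 117.60, labor force = 1,240.65 thousand.
New unemployment rate = 117.60 / 1,240.65 = 9.48%.
Change = 9.48% − 9.91% = −0.43 percentage points.

The unemployment rate changes by −0.43 percentage points.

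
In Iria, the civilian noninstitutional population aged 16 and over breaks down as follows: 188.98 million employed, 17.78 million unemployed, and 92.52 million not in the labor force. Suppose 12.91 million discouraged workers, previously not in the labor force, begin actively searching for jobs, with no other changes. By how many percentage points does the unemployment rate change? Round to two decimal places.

Initially, labor force = 188.98 + 17.78 = 206.76 million, so u = 17.78/206.76 = 8.60%.
After the change, unemployed and labor force both rise by 12.91 → E = 188.98, U = 30.69, labor force = 219.67 million.
New unemployment rate = 30.69 / 219.67 = 13.97%.
Change = 13.97% − 8.60% = +5.37 percentage points.

The unemployment rate changes by +5.37 percentage points.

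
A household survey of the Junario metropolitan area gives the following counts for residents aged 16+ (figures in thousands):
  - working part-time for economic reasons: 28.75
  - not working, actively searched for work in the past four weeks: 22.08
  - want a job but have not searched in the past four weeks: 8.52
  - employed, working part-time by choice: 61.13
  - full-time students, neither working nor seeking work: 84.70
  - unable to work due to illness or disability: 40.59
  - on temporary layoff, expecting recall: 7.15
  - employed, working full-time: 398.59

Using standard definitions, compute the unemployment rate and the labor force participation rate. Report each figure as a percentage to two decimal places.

Employed = 28.75 + 61.13 + 398.59 = 488.47 thousand (anyone who worked, including part-time for economic reasons, counts as employed).
Unemployed = 22.08 + 7.15 = 29.23 thousand (jobless and actively searching, or on temporary layoff).
Labor force = 488.47 + 29.23 = 517.70 thousand.
Not in labor force = 8.52 + 84.70 + 40.59 = 133.81 thousand (those not working and not actively searching are outside the labor force — including those who want a job but have given up searching).
Civilian working-age population = 517.70 + 133.81 = 651.51 thousand.
Unemployment rate = 29.23 / 517.70 = 5.65%.
Labor force participation rate = 517.70 / 651.51 = 79.46%.

Unemployment rate ≈ 5.65%; labor force participation rate ≈ 79.46%.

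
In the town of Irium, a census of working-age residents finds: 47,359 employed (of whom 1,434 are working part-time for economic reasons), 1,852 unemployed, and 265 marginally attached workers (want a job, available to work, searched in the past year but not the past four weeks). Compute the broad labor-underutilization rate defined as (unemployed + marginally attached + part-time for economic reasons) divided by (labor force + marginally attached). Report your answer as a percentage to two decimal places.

Labor force = 47,359 + 1,852 = 49,211.
Numerator = 1,852 + 265 + 1,434 = 3,551.
Denominator = 49,211 + 265 = 49,476.
Broad rate = 3,551 / 49,476 = 7.18%.

Broad underutilization rate ≈ 7.18%.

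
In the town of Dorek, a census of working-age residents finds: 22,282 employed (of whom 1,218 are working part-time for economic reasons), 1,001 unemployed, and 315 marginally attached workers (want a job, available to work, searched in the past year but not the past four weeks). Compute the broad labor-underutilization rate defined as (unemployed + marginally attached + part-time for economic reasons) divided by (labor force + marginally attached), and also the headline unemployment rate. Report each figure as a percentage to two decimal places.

Broad underutilization rate ≈ 10.74%; headline unemployment rate ≈ 4.30%.

Labor force = 22,282 + 1,001 = 23,283.
Numerator = 1,001 + 315 + 1,218 = 2,534.
Denominator = 23,283 + 315 = 23,598.
Broad rate = 2,534 / 23,598 = 10.74%.
Headline unemployment rate = 1,001 / 23,283 = 4.30%.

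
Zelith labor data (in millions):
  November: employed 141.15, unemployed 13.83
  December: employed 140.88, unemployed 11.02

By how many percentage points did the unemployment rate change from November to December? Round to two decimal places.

The unemployment rate changed by −1.67 percentage points.

November: labor force = 141.15 + 13.83 = 154.98; u = 13.83/154.98 = 8.92%.
December: labor force = 140.88 + 11.02 = 151.90; u = 11.02/151.90 = 7.25%.
Change = 7.25% − 8.92% = −1.67 pp.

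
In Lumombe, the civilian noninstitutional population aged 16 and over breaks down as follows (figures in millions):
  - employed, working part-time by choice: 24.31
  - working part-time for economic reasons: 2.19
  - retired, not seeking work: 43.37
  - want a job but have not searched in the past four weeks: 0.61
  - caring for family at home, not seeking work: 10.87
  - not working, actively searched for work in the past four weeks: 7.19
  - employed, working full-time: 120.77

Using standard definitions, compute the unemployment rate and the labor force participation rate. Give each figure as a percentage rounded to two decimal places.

Employed = 24.31 + 2.19 + 120.77 = 147.27 million (anyone who worked, including part-time for economic reasons, counts as employed).
Unemployed = 7.19 million.
Labor force = 147.27 + 7.19 = 154.46 million.
Not in labor force = 43.37 + 0.61 + 10.87 = 54.85 million (those not working and not actively searching are outside the labor force — including those who want a job but have given up searching).
Civilian working-age population = 154.46 + 54.85 = 209.31 million.
Unemployment rate = 7.19 / 154.46 = 4.65%.
Labor force participation rate = 154.46 / 209.31 = 73.79%.

Unemployment rate ≈ 4.65%; labor force participation rate ≈ 73.79%.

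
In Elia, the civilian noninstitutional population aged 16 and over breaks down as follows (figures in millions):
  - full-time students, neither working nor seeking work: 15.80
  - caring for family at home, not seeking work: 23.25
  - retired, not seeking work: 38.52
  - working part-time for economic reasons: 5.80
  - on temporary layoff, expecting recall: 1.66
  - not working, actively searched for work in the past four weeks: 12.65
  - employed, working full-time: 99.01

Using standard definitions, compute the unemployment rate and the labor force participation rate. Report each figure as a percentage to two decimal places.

Unemployment rate ≈ 12.01%; labor force participation rate ≈ 60.56%.

Employed = 5.80 + 99.01 = 104.81 million (anyone who worked, including part-time for economic reasons, counts as employed).
Unemployed = 1.66 + 12.65 = 14.31 million (jobless and actively searching, or on temporary layoff).
Labor force = 104.81 + 14.31 = 119.12 million.
Not in labor force = 15.80 + 23.25 + 38.52 = 77.57 million (those not working and not actively searching are outside the labor force).
Civilian working-age population = 119.12 + 77.57 = 196.69 million.
Unemployment rate = 14.31 / 119.12 = 12.01%.
Labor force participation rate = 119.12 / 196.69 = 60.56%.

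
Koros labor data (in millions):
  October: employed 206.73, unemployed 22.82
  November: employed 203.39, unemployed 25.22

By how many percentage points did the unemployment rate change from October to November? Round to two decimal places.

October: labor force = 206.73 + 22.82 = 229.55; u = 22.82/229.55 = 9.94%.
November: labor force = 203.39 + 25.22 = 228.61; u = 25.22/228.61 = 11.03%.
Change = 11.03% − 9.94% = +1.09 pp.

The unemployment rate changed by +1.09 percentage points.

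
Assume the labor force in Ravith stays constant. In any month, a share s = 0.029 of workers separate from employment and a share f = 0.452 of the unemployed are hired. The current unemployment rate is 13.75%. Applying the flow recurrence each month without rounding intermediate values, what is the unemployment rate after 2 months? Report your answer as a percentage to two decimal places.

With a fixed labor force, u_{t+1} = u_t + s·(1−u_t) − f·u_t = u_t·(1−s−f) + s.
Here 1−s−f = 0.519 and s = 0.029.
u_1 = 0.137500 × 0.519 + 0.029 = 0.100363.
u_2 = 0.100363 × 0.519 + 0.029 = 0.081088.

Unemployment rate after two months ≈ 8.11%.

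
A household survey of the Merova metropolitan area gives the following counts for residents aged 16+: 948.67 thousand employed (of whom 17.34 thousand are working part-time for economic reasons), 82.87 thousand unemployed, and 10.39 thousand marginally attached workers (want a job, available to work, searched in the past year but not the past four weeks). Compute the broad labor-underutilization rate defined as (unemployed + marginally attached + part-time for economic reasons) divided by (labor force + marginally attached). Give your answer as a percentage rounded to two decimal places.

Broad underutilization rate ≈ 10.61%.

Labor force = 948.67 + 82.87 = 1,031.54 thousand.
Numerator = 82.87 + 10.39 + 17.34 = 110.60 thousand.
Denominator = 1,031.54 + 10.39 = 1,041.93 thousand.
Broad rate = 110.60 / 1,041.93 = 10.61%.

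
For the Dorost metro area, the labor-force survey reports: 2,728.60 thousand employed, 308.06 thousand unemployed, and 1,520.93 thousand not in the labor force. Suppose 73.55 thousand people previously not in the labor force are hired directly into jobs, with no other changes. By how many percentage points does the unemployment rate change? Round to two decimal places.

Initially, labor force = 2,728.60 + 308.06 = 3,036.66 thousand, so u = 308.06/3,036.66 = 10.14%.
After the change, employed and labor force both rise by 73.55; unemployed unchanged → E = 2,802.15, U = 308.06, labor force = 3,110.21 thousand.
New unemployment rate = 308.06 / 3,110.21 = 9.90%.
Change = 9.90% − 10.14% = −0.24 percentage points.

The unemployment rate changes by −0.24 percentage points.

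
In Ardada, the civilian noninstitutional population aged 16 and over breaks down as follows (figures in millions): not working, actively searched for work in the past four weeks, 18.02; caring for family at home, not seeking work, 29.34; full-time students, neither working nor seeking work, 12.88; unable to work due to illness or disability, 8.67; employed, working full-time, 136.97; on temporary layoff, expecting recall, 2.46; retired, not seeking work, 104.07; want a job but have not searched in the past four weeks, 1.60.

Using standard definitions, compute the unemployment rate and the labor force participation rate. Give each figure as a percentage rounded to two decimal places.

Employed = 136.97 million.
Unemployed = 18.02 + 2.46 = 20.48 million (jobless and actively searching, or on temporary layoff).
Labor force = 136.97 + 20.48 = 157.45 million.
Not in labor force = 29.34 + 12.88 + 8.67 + 104.07 + 1.60 = 156.56 million (those not working and not actively searching are outside the labor force — including those who want a job but have given up searching).
Civilian working-age population = 157.45 + 156.56 = 314.01 million.
Unemployment rate = 20.48 / 157.45 = 13.01%.
Labor force participation rate = 157.45 / 314.01 = 50.14%.

Unemployment rate ≈ 13.01%; labor force participation rate ≈ 50.14%.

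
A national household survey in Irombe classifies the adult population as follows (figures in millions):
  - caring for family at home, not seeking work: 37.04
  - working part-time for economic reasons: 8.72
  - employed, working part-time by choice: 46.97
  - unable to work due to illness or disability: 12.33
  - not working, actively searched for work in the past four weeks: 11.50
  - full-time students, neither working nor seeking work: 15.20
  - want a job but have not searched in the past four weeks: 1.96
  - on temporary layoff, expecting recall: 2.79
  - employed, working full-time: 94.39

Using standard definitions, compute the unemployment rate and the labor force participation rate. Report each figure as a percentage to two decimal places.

Employed = 8.72 + 46.97 + 94.39 = 150.08 million (anyone who worked, including part-time for economic reasons, counts as employed).
Unemployed = 11.50 + 2.79 = 14.29 million (jobless and actively searching, or on temporary layoff).
Labor force = 150.08 + 14.29 = 164.37 million.
Not in labor force = 37.04 + 12.33 + 15.20 + 1.96 = 66.53 million (those not working and not actively searching are outside the labor force — including those who want a job but have given up searching).
Civilian working-age population = 164.37 + 66.53 = 230.90 million.
Unemployment rate = 14.29 / 164.37 = 8.69%.
Labor force participation rate = 164.37 / 230.90 = 71.19%.

Unemployment rate ≈ 8.69%; labor force participation rate ≈ 71.19%.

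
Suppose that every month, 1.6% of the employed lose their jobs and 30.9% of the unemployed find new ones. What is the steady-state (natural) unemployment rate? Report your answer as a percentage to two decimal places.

Steady-state unemployment rate ≈ 4.92%.

At steady state the flows balance: s·E = f·U, so U/(E+U) = s/(s+f).
u* = 1.6 / (1.6 + 30.9) = 1.6 / 32.50 = 4.92%.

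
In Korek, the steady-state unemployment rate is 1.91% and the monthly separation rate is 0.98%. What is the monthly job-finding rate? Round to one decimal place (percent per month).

Job-finding rate ≈ 50.3% per month.

From u* = s/(s+f): f = s·(1−u)/u.
f = 0.98 × (1 − 0.0191) / 0.0191 = 0.9613 / 0.0191 ≈ 50.3% per month.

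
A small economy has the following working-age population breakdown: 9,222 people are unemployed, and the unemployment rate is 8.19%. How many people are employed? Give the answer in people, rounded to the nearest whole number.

About 103,379 are employed.

Labor force = U / u = 9,222 / 0.0819 ≈ 112,601.
Employed = labor force − unemployed = 112,601 − 9,222 = 103,379.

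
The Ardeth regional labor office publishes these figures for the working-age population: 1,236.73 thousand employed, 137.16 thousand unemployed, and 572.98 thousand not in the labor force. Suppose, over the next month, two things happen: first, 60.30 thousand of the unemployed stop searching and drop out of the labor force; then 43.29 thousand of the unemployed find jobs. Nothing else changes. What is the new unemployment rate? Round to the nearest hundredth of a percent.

Initially, labor force = 1,236.73 + 137.16 = 1,373.89 thousand, so u = 137.16/1,373.89 = 9.98%.
After the first change, unemployed and labor force both fall by 60.30 → E = 1,236.73, U = 76.86, labor force = 1,313.59 thousand.
After the second change, unemployed falls and employed rises by 43.29; labor force unchanged → E = 1,280.02, U = 33.57, labor force = 1,313.59 thousand.
New unemployment rate = 33.57 / 1,313.59 = 2.56%.

New unemployment rate ≈ 2.56%.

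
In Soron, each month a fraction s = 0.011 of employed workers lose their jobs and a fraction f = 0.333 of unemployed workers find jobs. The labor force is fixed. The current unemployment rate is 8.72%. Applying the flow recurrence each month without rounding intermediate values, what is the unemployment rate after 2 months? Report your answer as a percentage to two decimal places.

With a fixed labor force, u_{t+1} = u_t + s·(1−u_t) − f·u_t = u_t·(1−s−f) + s.
Here 1−s−f = 0.656 and s = 0.011.
u_1 = 0.087200 × 0.656 + 0.011 = 0.068203.
u_2 = 0.068203 × 0.656 + 0.011 = 0.055741.

Unemployment rate after two months ≈ 5.57%.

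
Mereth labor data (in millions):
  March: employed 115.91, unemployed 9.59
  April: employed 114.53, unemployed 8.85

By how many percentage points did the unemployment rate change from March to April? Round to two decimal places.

The unemployment rate changed by −0.47 percentage points.

March: labor force = 115.91 + 9.59 = 125.50; u = 9.59/125.50 = 7.64%.
April: labor force = 114.53 + 8.85 = 123.38; u = 8.85/123.38 = 7.17%.
Change = 7.17% − 7.64% = −0.47 pp.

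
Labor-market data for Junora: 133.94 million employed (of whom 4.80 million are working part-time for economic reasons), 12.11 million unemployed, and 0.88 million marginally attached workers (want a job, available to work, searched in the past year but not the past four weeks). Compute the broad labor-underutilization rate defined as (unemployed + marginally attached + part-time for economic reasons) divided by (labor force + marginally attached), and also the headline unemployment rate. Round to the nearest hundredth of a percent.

Broad underutilization rate ≈ 12.11%; headline unemployment rate ≈ 8.29%.

Labor force = 133.94 + 12.11 = 146.05 million.
Numerator = 12.11 + 0.88 + 4.80 = 17.79 million.
Denominator = 146.05 + 0.88 = 146.93 million.
Broad rate = 17.79 / 146.93 = 12.11%.
Headline unemployment rate = 12.11 / 146.05 = 8.29%.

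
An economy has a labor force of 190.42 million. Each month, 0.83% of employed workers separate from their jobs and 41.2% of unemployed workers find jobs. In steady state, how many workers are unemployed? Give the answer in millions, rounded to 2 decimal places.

Steady-state unemployment rate u* = s/(s+f) = 0.83/(0.83+41.2) = 0.019748.
Unemployed = u* × labor force = 0.019748 × 190.42 ≈ 3.76 million.

About 3.76 million are unemployed in steady state.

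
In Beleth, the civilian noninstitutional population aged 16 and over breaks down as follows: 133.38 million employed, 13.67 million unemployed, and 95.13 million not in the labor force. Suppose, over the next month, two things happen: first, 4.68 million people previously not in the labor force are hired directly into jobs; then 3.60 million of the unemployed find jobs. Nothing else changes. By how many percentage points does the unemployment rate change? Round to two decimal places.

Initially, labor force = 133.38 + 13.67 = 147.05 million, so u = 13.67/147.05 = 9.30%.
After the first change, employed and labor force both rise by 4.68; unemployed unchanged → E = 138.06, U = 13.67, labor force = 151.73 million.
After the second change, unemployed falls and employed rises by 3.60; labor force unchanged → E = 141.66, U = 10.07, labor force = 151.73 million.
New unemployment rate = 10.07 / 151.73 = 6.64%.
Change = 6.64% − 9.30% = −2.66 percentage points.

The unemployment rate changes by −2.66 percentage points.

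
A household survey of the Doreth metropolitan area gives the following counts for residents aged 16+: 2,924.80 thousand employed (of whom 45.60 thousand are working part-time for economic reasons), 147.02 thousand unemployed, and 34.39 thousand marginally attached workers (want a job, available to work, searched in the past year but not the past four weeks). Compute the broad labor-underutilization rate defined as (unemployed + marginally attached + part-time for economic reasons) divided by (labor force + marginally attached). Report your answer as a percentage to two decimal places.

Labor force = 2,924.80 + 147.02 = 3,071.82 thousand.
Numerator = 147.02 + 34.39 + 45.60 = 227.01 thousand.
Denominator = 3,071.82 + 34.39 = 3,106.21 thousand.
Broad rate = 227.01 / 3,106.21 = 7.31%.

Broad underutilization rate ≈ 7.31%.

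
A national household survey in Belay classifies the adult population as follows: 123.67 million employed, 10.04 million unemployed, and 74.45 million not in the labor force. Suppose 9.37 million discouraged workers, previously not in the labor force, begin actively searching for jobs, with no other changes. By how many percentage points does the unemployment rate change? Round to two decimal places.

The unemployment rate changes by +6.06 percentage points.

Initially, labor force = 123.67 + 10.04 = 133.71 million, so u = 10.04/133.71 = 7.51%.
After the change, unemployed and labor force both rise by 9.37 → E = 123.67, U = 19.41, labor force = 143.08 million.
New unemployment rate = 19.41 / 143.08 = 13.57%.
Change = 13.57% − 7.51% = +6.06 percentage points.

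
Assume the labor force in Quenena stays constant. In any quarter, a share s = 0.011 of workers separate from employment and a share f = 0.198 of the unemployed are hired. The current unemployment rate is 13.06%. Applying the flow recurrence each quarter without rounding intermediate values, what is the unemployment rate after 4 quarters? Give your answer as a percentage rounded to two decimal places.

Unemployment rate after four quarters ≈ 8.32%.

With a fixed labor force, u_{t+1} = u_t + s·(1−u_t) − f·u_t = u_t·(1−s−f) + s.
Here 1−s−f = 0.791 and s = 0.011.
u_1 = 0.130600 × 0.791 + 0.011 = 0.114305.
u_2 = 0.114305 × 0.791 + 0.011 = 0.101415.
u_3 = 0.101415 × 0.791 + 0.011 = 0.091219.
u_4 = 0.091219 × 0.791 + 0.011 = 0.083154.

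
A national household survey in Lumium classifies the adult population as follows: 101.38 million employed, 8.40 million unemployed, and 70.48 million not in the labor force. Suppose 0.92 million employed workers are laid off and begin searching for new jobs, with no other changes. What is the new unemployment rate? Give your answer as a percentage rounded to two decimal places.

New unemployment rate ≈ 8.49%.

Initially, labor force = 101.38 + 8.40 = 109.78 million, so u = 8.40/109.78 = 7.65%.
After the change, employed falls and unemployed rises by 0.92; labor force unchanged → E = 100.46, U = 9.32, labor force = 109.78 million.
New unemployment rate = 9.32 / 109.78 = 8.49%.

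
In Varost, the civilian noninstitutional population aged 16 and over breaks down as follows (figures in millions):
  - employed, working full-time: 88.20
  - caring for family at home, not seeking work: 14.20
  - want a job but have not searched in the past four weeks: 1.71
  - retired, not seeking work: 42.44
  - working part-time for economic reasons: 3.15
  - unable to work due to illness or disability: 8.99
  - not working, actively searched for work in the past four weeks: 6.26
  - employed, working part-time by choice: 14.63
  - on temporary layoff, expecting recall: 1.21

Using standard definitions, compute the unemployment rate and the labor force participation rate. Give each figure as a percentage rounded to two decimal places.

Employed = 88.20 + 3.15 + 14.63 = 105.98 million (anyone who worked, including part-time for economic reasons, counts as employed).
Unemployed = 6.26 + 1.21 = 7.47 million (jobless and actively searching, or on temporary layoff).
Labor force = 105.98 + 7.47 = 113.45 million.
Not in labor force = 14.20 + 1.71 + 42.44 + 8.99 = 67.34 million (those not working and not actively searching are outside the labor force — including those who want a job but have given up searching).
Civilian working-age population = 113.45 + 67.34 = 180.79 million.
Unemployment rate = 7.47 / 113.45 = 6.58%.
Labor force participation rate = 113.45 / 180.79 = 62.75%.

Unemployment rate ≈ 6.58%; labor force participation rate ≈ 62.75%.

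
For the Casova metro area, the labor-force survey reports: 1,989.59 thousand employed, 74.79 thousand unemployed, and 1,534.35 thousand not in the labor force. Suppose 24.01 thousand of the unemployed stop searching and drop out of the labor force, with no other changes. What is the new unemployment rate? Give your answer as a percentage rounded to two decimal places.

Initially, labor force = 1,989.59 + 74.79 = 2,064.38 thousand, so u = 74.79/2,064.38 = 3.62%.
After the change, unemployed and labor force both fall by 24.01 → E = 1,989.59, U = 50.78, labor force = 2,040.37 thousand.
New unemployment rate = 50.78 / 2,040.37 = 2.49%.

New unemployment rate ≈ 2.49%.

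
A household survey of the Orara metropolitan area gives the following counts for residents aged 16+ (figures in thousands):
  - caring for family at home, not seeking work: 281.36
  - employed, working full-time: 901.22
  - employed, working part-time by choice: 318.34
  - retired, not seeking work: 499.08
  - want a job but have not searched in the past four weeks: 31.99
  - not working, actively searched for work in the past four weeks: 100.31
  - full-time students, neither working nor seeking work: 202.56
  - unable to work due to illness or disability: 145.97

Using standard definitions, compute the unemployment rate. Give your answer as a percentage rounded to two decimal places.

Employed = 901.22 + 318.34 = 1,219.56 thousand.
Unemployed = 100.31 thousand.
Labor force = 1,219.56 + 100.31 = 1,319.87 thousand.
Unemployment rate = 100.31 / 1,319.87 = 7.60%.

Unemployment rate ≈ 7.60%.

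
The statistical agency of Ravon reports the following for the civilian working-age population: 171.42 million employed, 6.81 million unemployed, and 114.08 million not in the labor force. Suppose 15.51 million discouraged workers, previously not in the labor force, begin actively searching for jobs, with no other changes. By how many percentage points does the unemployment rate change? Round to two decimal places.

The unemployment rate changes by +7.70 percentage points.

Initially, labor force = 171.42 + 6.81 = 178.23 million, so u = 6.81/178.23 = 3.82%.
After the change, unemployed and labor force both rise by 15.51 → E = 171.42, U = 22.32, labor force = 193.74 million.
New unemployment rate = 22.32 / 193.74 = 11.52%.
Change = 11.52% − 3.82% = +7.70 percentage points.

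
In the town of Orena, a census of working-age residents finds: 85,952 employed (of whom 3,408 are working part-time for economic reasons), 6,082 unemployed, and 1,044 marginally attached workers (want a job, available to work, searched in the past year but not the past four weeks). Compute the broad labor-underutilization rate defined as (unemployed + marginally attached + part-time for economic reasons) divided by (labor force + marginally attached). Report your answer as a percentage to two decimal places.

Broad underutilization rate ≈ 11.32%.

Labor force = 85,952 + 6,082 = 92,034.
Numerator = 6,082 + 1,044 + 3,408 = 10,534.
Denominator = 92,034 + 1,044 = 93,078.
Broad rate = 10,534 / 93,078 = 11.32%.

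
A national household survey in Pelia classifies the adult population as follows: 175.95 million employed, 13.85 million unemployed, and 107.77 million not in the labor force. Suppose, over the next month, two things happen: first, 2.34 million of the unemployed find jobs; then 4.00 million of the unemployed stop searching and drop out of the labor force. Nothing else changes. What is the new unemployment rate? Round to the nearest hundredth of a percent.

New unemployment rate ≈ 4.04%.

Initially, labor force = 175.95 + 13.85 = 189.80 million, so u = 13.85/189.80 = 7.30%.
After the first change, unemployed falls and employed rises by 2.34; labor force unchanged → E = 178.29, U = 11.51, labor force = 189.80 million.
After the second change, unemployed and labor force both fall by 4.00 → E = 178.29, U = 7.51, labor force = 185.80 million.
New unemployment rate = 7.51 / 185.80 = 4.04%.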